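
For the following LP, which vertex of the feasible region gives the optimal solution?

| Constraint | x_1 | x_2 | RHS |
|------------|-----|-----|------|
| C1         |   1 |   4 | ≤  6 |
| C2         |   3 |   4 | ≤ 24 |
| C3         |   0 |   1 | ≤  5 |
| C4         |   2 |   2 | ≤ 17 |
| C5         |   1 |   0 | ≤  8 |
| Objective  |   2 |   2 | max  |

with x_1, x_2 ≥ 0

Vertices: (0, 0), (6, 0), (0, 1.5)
Evaluating z = 2x_1 + 2x_2 at each vertex:
  (0, 0): z = 0
  (6, 0): z = 12
  (0, 1.5): z = 3

The largest value is z = 12, attained at (6, 0).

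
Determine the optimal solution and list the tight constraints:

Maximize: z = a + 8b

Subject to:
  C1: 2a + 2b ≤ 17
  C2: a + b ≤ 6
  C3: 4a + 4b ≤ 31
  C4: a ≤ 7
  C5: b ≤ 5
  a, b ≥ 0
Optimal: a = 1, b = 5
Binding: C2, C5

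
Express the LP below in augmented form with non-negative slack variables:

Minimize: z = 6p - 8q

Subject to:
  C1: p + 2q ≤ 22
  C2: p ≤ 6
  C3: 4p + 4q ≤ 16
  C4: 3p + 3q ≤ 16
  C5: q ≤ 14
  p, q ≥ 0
min z = 6p - 8q

s.t.
  p + 2q + s1 = 22
  p + s2 = 6
  4p + 4q + s3 = 16
  3p + 3q + s4 = 16
  q + s5 = 14
  p, q, s1, s2, s3, s4, s5 ≥ 0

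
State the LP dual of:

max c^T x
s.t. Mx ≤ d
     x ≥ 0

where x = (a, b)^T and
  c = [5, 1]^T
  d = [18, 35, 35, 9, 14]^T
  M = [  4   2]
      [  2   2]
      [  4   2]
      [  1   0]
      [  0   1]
Minimize: z = 18y1 + 35y2 + 35y3 + 9y4 + 14y5

Subject to:
  C1: -4y1 - 2y2 - 4y3 - y4 ≤ -5
  C2: -2y1 - 2y2 - 2y3 - y5 ≤ -1
  y1, y2, y3, y4, y5 ≥ 0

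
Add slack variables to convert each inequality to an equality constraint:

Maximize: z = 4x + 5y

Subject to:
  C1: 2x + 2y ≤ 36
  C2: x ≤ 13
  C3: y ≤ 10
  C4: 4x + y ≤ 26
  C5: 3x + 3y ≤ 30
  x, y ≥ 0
max z = 4x + 5y

s.t.
  2x + 2y + s1 = 36
  x + s2 = 13
  y + s3 = 10
  4x + y + s4 = 26
  3x + 3y + s5 = 30
  x, y, s1, s2, s3, s4, s5 ≥ 0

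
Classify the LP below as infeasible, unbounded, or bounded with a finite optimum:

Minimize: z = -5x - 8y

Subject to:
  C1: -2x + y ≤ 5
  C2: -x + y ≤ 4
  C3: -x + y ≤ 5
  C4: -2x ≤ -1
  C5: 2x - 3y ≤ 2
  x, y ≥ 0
Feasible point: (1, 0) satisfies every constraint, so the LP is feasible.
Direction d = (1, 1): for each constraint row a, a·d ≤ 0 —
  (-2)(1) + (1)(1) = -1 ≤ 0
  (-1)(1) + (1)(1) = 0 ≤ 0
  (-1)(1) + (1)(1) = 0 ≤ 0
  (-2)(1) + (0)(1) = -2 ≤ 0
  (2)(1) + (-3)(1) = -1 ≤ 0
and d ≥ 0, so (1, 0) + t·d stays feasible for every t ≥ 0. Along this ray z = -5x - 8y changes by -13 per unit t, so z → −∞.

Unbounded: there is a feasible ray along which z → −∞.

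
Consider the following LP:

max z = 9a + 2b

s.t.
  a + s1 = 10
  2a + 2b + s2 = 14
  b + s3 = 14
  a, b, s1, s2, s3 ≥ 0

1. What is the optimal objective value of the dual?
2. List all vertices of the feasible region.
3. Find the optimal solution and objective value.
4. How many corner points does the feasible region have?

1. 63 (by strong duality, equal to the primal optimum)
2. (0, 0), (7, 0), (0, 7)
3. a = 7, b = 0, z = 63
4. 3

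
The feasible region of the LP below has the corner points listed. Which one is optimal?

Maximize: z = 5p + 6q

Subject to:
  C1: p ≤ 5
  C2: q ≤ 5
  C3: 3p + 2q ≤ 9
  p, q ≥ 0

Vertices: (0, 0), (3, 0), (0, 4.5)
Evaluating z = 5p + 6q at each vertex:
  (0, 0): z = 0
  (3, 0): z = 15
  (0, 4.5): z = 27

The largest value is z = 27, attained at (0, 4.5).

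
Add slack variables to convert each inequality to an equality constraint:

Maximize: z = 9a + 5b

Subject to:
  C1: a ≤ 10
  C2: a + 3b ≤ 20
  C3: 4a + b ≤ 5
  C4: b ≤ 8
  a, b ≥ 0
max z = 9a + 5b

s.t.
  a + s1 = 10
  a + 3b + s2 = 20
  4a + b + s3 = 5
  b + s4 = 8
  a, b, s1, s2, s3, s4 ≥ 0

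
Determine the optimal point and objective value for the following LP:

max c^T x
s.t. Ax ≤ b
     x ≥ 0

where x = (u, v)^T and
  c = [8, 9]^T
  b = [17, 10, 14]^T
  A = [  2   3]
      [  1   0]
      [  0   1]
u = 8.5, v = 0, z = 68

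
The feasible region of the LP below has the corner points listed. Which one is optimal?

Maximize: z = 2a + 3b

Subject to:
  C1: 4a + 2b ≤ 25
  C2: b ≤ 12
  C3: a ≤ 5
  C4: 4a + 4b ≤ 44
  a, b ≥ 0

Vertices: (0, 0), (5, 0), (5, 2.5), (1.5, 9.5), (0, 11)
(0, 11) with z = 33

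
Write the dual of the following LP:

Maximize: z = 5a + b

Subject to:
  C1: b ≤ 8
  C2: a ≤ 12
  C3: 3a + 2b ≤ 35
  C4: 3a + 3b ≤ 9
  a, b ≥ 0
Minimize: z = 8y1 + 12y2 + 35y3 + 9y4

Subject to:
  C1: -y2 - 3y3 - 3y4 ≤ -5
  C2: -y1 - 2y3 - 3y4 ≤ -1
  y1, y2, y3, y4 ≥ 0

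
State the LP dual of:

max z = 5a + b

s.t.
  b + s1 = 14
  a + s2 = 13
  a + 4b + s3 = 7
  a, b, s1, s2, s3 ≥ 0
Minimize: z = 14y1 + 13y2 + 7y3

Subject to:
  C1: -y2 - y3 ≤ -5
  C2: -y1 - 4y3 ≤ -1
  y1, y2, y3 ≥ 0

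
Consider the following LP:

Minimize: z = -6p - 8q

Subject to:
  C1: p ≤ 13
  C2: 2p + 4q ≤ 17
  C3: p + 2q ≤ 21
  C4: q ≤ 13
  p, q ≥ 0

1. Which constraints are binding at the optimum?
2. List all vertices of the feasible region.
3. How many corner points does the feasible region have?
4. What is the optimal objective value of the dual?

1. C2, q ≥ 0
2. (0, 0), (8.5, 0), (0, 4.25)
3. 3
4. -51 (by strong duality, equal to the primal optimum)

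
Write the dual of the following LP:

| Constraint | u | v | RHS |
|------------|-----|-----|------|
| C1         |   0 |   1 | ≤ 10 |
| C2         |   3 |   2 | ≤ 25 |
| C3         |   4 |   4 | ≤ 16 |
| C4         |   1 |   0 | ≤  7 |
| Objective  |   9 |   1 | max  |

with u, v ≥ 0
Minimize: z = 10y1 + 25y2 + 16y3 + 7y4

Subject to:
  C1: -3y2 - 4y3 - y4 ≤ -9
  C2: -y1 - 2y2 - 4y3 ≤ -1
  y1, y2, y3, y4 ≥ 0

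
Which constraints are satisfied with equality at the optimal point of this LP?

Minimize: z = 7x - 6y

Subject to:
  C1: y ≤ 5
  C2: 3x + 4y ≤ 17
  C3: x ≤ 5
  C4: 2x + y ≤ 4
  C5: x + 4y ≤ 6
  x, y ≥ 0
Optimal: x = 0, y = 1.5
Slack at optimum:
  C1: slack = 3.5
  C2: slack = 11
  C3: slack = 5
  C4: slack = 2.5
  C5: slack = 0 (binding)
  x ≥ 0: x = 0 (binding)
  y ≥ 0: y = 1.5
Binding constraints: C5, x ≥ 0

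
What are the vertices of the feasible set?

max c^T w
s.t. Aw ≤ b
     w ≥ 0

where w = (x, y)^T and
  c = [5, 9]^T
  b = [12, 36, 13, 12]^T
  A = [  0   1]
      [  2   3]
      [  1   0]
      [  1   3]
Each vertex is the intersection of two constraint boundaries that also satisfies all remaining constraints:
  x = 0 and y = 0 → (0, 0)
  x + 3y = 12 and y = 0 → (12, 0)
  x + 3y = 12 and x = 0 → (0, 4)

Vertices: (0, 0), (12, 0), (0, 4)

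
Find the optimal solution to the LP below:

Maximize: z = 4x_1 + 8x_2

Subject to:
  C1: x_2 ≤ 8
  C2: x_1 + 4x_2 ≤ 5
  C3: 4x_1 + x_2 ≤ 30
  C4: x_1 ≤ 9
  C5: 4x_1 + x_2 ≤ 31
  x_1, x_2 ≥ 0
Each vertex is the intersection of two constraint boundaries that also satisfies all remaining constraints:
  x_1 = 0 and x_2 = 0 → (0, 0)
  x_1 + 4x_2 = 5 and x_2 = 0 → (5, 0)
  x_1 + 4x_2 = 5 and x_1 = 0 → (0, 1.25)

Evaluating z = 4x_1 + 8x_2 at each vertex:
  (0, 0): z = 0
  (5, 0): z = 20
  (0, 1.25): z = 10

The maximum is at (5, 0) with z = 20.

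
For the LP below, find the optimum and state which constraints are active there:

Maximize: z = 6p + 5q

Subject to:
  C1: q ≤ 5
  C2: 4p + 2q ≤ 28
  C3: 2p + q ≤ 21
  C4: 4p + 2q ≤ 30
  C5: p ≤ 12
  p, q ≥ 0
Optimal: p = 4.5, q = 5
Binding: C1, C2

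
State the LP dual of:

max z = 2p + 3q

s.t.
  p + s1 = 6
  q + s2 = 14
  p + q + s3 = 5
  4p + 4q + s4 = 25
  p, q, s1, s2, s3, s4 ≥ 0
Minimize: z = 6y1 + 14y2 + 5y3 + 25y4

Subject to:
  C1: -y1 - y3 - 4y4 ≤ -2
  C2: -y2 - y3 - 4y4 ≤ -3
  y1, y2, y3, y4 ≥ 0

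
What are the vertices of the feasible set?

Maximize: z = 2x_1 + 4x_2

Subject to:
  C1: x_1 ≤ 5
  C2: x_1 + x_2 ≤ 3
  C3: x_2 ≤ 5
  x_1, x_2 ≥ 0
Each vertex is the intersection of two constraint boundaries that also satisfies all remaining constraints:
  x_1 = 0 and x_2 = 0 → (0, 0)
  x_1 + x_2 = 3 and x_2 = 0 → (3, 0)
  x_1 + x_2 = 3 and x_1 = 0 → (0, 3)

Vertices: (0, 0), (3, 0), (0, 3)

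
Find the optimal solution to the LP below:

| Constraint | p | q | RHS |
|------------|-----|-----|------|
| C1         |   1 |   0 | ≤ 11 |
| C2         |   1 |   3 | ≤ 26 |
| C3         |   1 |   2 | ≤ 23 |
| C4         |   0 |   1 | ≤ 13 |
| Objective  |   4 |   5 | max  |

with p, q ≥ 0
p = 11, q = 5, z = 69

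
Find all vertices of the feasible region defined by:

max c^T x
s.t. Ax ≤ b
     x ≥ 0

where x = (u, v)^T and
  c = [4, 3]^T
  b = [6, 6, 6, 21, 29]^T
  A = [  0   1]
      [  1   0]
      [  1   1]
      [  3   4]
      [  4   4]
Each vertex is the intersection of two constraint boundaries that also satisfies all remaining constraints:
  u = 0 and v = 0 → (0, 0)
  u = 6 and u + v = 6 → (6, 0)
  u + v = 6 and 3u + 4v = 21 → (3, 3)
  3u + 4v = 21 and u = 0 → (0, 5.25)

Vertices: (0, 0), (6, 0), (3, 3), (0, 5.25)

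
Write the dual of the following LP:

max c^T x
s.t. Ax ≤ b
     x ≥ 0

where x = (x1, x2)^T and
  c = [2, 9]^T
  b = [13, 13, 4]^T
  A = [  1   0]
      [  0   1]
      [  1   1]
Minimize: z = 13y1 + 13y2 + 4y3

Subject to:
  C1: -y1 - y3 ≤ -2
  C2: -y2 - y3 ≤ -9
  y1, y2, y3 ≥ 0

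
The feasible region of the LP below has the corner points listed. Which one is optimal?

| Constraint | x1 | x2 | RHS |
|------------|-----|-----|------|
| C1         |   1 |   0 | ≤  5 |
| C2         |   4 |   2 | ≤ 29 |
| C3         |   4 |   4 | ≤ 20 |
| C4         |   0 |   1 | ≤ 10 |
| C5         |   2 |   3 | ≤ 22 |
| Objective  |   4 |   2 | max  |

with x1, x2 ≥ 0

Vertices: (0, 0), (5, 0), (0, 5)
Evaluating z = 4x1 + 2x2 at each vertex:
  (0, 0): z = 0
  (5, 0): z = 20
  (0, 5): z = 10

The largest value is z = 20, attained at (5, 0).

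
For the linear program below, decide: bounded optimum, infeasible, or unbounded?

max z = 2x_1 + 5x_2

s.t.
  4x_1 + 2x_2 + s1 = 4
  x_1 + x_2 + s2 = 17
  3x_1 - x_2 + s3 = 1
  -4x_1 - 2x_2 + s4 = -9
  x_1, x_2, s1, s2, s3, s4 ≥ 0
The row 4x_1 + 2x_2 + s1 = 4 with s1 ≥ 0 requires 4x_1 + 2x_2 ≤ 4, while the row -4x_1 - 2x_2 + s4 = -9 with s4 ≥ 0 is equivalent to 4x_1 + 2x_2 ≥ 9. Together they would need 9 ≤ 4x_1 + 2x_2 ≤ 4, which is impossible since 9 > 4. No point satisfies all constraints.

Infeasible — the constraint set is empty.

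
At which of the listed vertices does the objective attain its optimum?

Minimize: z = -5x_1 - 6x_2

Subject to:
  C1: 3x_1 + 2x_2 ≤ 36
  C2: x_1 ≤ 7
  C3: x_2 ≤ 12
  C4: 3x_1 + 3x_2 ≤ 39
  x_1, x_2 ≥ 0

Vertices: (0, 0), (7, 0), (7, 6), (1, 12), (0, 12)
Evaluating z = -5x_1 - 6x_2 at each vertex:
  (0, 0): z = 0
  (7, 0): z = -35
  (7, 6): z = -71
  (1, 12): z = -77
  (0, 12): z = -72

The smallest value is z = -77, attained at (1, 12).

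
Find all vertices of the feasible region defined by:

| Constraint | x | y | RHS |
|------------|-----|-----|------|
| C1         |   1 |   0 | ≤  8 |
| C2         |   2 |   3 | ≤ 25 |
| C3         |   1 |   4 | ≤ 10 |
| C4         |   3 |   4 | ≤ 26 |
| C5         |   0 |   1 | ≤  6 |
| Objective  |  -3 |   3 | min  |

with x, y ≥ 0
Each vertex is the intersection of two constraint boundaries that also satisfies all remaining constraints:
  x = 0 and y = 0 → (0, 0)
  x = 8 and y = 0 → (8, 0)
  x = 8 and x + 4y = 10 → (8, 0.5)
  x + 4y = 10 and x = 0 → (0, 2.5)

Vertices: (0, 0), (8, 0), (8, 0.5), (0, 2.5)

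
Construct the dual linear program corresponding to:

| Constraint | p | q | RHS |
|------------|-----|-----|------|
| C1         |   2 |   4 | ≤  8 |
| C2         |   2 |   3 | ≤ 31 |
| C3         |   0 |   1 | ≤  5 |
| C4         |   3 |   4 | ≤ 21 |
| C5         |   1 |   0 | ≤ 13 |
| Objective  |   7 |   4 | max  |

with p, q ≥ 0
Minimize: z = 8y1 + 31y2 + 5y3 + 21y4 + 13y5

Subject to:
  C1: -2y1 - 2y2 - 3y4 - y5 ≤ -7
  C2: -4y1 - 3y2 - y3 - 4y4 ≤ -4
  y1, y2, y3, y4, y5 ≥ 0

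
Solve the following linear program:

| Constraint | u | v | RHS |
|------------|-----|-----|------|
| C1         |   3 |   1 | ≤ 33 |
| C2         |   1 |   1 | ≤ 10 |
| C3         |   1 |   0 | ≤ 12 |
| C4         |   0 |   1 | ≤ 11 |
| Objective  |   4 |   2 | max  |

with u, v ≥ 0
u = 10, v = 0, z = 40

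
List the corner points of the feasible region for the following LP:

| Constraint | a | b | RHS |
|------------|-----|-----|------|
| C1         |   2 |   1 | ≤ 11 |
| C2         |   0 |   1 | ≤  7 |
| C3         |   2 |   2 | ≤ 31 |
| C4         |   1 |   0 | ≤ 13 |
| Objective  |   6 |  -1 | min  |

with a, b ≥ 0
Each vertex is the intersection of two constraint boundaries that also satisfies all remaining constraints:
  a = 0 and b = 0 → (0, 0)
  2a + b = 11 and b = 0 → (5.5, 0)
  2a + b = 11 and b = 7 → (2, 7)
  b = 7 and a = 0 → (0, 7)

Vertices: (0, 0), (5.5, 0), (2, 7), (0, 7)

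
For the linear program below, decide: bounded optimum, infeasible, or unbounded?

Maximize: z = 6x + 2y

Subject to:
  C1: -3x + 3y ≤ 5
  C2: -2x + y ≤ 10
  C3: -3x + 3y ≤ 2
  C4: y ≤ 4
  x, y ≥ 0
Feasible point: (0, 0) satisfies every constraint, so the LP is feasible.
Direction d = (1, 0): for each constraint row a, a·d ≤ 0 —
  (-3)(1) + (3)(0) = -3 ≤ 0
  (-2)(1) + (1)(0) = -2 ≤ 0
  (-3)(1) + (3)(0) = -3 ≤ 0
  (0)(1) + (1)(0) = 0 ≤ 0
and d ≥ 0, so (0, 0) + t·d stays feasible for every t ≥ 0. Along this ray z = 6x + 2y changes by 6 per unit t, so z → +∞.

Unbounded: there is a feasible ray along which z → +∞.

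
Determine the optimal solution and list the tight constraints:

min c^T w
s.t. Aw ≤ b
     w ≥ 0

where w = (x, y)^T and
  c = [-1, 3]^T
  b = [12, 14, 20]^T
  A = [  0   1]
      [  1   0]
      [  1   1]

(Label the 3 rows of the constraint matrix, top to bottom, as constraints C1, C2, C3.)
Optimal: x = 14, y = 0
Slack at optimum:
  C1: slack = 12
  C2: slack = 0 (binding)
  C3: slack = 6
  x ≥ 0: x = 14
  y ≥ 0: y = 0 (binding)
Binding constraints: C2, y ≥ 0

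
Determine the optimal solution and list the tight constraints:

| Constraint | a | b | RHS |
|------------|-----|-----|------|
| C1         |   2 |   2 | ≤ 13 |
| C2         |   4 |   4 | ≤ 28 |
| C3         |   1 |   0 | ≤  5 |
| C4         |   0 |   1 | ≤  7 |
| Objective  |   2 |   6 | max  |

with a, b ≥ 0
Optimal: a = 0, b = 6.5
Binding: C1, a ≥ 0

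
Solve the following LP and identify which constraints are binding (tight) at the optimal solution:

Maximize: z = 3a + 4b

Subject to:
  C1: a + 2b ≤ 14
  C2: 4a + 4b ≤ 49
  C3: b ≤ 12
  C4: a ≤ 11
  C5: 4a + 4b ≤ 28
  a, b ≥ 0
Optimal: a = 0, b = 7
Slack at optimum:
  C1: slack = 0 (binding)
  C2: slack = 21
  C3: slack = 5
  C4: slack = 11
  C5: slack = 0 (binding)
  a ≥ 0: a = 0 (binding)
  b ≥ 0: b = 7
Binding constraints: C1, C5, a ≥ 0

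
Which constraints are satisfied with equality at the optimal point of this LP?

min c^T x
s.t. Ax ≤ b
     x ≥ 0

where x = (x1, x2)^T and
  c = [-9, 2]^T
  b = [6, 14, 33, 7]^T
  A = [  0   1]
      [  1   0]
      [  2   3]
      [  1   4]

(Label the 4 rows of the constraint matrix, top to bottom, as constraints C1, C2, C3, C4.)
Optimal: x1 = 7, x2 = 0
Binding: C4, x2 ≥ 0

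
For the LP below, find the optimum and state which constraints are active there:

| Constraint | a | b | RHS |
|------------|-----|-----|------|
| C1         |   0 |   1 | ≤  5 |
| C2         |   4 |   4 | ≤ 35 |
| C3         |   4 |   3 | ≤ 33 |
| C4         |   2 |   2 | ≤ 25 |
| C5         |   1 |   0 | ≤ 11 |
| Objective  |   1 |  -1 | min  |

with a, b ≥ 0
Optimal: a = 0, b = 5
Slack at optimum:
  C1: slack = 0 (binding)
  C2: slack = 15
  C3: slack = 18
  C4: slack = 15
  C5: slack = 11
  a ≥ 0: a = 0 (binding)
  b ≥ 0: b = 5
Binding constraints: C1, a ≥ 0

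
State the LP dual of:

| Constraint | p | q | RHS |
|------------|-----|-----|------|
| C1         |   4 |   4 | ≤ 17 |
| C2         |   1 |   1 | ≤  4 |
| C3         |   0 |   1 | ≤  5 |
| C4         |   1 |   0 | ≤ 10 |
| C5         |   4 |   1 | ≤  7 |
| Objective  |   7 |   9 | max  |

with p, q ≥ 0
Minimize: z = 17y1 + 4y2 + 5y3 + 10y4 + 7y5

Subject to:
  C1: -4y1 - y2 - y4 - 4y5 ≤ -7
  C2: -4y1 - y2 - y3 - y5 ≤ -9
  y1, y2, y3, y4, y5 ≥ 0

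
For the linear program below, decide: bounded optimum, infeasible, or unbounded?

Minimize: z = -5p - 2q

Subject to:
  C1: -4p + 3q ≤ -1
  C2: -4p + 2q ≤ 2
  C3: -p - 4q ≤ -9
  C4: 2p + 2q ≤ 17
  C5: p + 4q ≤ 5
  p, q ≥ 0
C5 requires p + 4q ≤ 5, while C3 (-p - 4q ≤ -9) is equivalent to p + 4q ≥ 9. Together they would need 9 ≤ p + 4q ≤ 5, which is impossible since 9 > 5. No point satisfies all constraints.

Infeasible: no point satisfies all constraints simultaneously.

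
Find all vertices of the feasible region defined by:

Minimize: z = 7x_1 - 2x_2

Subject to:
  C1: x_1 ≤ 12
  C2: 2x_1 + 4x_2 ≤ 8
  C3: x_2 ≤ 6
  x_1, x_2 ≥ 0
Each vertex is the intersection of two constraint boundaries that also satisfies all remaining constraints:
  x_1 = 0 and x_2 = 0 → (0, 0)
  2x_1 + 4x_2 = 8 and x_2 = 0 → (4, 0)
  2x_1 + 4x_2 = 8 and x_1 = 0 → (0, 2)

Vertices: (0, 0), (4, 0), (0, 2)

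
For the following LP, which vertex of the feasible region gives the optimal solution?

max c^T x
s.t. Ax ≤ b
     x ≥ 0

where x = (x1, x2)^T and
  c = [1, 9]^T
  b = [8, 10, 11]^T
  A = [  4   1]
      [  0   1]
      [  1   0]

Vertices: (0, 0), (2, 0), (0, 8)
(0, 8) with z = 72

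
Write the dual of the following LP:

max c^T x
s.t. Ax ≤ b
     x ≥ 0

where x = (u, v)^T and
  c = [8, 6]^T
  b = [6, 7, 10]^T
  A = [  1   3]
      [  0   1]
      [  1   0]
Minimize: z = 6y1 + 7y2 + 10y3

Subject to:
  C1: -y1 - y3 ≤ -8
  C2: -3y1 - y2 ≤ -6
  y1, y2, y3 ≥ 0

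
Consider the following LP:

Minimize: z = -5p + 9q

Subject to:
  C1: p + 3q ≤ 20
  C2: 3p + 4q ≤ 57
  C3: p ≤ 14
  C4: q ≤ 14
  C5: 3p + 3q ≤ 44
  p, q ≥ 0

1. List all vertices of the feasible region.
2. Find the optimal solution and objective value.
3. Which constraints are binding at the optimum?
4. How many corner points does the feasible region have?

1. (0, 0), (14, 0), (14, 0.6667), (12, 2.667), (0, 6.667)
2. p = 14, q = 0, z = -70
3. C3, q ≥ 0
4. 5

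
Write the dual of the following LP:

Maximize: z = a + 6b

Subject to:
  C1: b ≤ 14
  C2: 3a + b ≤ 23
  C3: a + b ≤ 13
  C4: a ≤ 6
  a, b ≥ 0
Minimize: z = 14y1 + 23y2 + 13y3 + 6y4

Subject to:
  C1: -3y2 - y3 - y4 ≤ -1
  C2: -y1 - y2 - y3 ≤ -6
  y1, y2, y3, y4 ≥ 0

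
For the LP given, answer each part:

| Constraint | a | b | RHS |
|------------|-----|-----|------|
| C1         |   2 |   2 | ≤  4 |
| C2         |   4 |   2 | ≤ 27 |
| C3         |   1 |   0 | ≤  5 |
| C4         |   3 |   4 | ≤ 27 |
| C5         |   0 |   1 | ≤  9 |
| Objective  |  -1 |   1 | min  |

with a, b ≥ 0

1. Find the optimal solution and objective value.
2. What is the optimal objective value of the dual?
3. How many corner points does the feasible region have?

1. a = 2, b = 0, z = -2
2. -2 (by strong duality, equal to the primal optimum)
3. 3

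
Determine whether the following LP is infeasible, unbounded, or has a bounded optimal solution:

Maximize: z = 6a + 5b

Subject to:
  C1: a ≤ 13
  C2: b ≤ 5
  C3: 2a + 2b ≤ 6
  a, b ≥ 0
The point (3, 0) satisfies every constraint, so the LP is feasible; the constraints give a ≤ 13 and b ≤ 5, which with a, b ≥ 0 keep the feasible region inside a bounded box. A feasible, bounded LP attains a finite optimum at a vertex.

Evaluating z = 6a + 5b at each vertex:
  (0, 0): z = 0
  (3, 0): z = 18
  (0, 3): z = 15

Feasible with finite optimum z* = 18 at (3, 0).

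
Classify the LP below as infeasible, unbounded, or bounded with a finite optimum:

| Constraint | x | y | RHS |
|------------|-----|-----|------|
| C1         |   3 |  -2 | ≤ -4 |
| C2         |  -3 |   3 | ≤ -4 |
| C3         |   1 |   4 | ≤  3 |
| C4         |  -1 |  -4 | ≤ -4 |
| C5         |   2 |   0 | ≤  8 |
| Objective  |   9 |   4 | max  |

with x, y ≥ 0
C3 requires x + 4y ≤ 3, while C4 (-x - 4y ≤ -4) is equivalent to x + 4y ≥ 4. Together they would need 4 ≤ x + 4y ≤ 3, which is impossible since 4 > 3. No point satisfies all constraints.

Infeasible — the constraint set is empty.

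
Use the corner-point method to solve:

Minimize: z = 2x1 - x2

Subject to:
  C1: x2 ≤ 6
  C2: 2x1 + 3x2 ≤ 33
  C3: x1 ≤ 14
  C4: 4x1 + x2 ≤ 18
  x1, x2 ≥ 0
Each vertex is the intersection of two constraint boundaries that also satisfies all remaining constraints:
  x1 = 0 and x2 = 0 → (0, 0)
  4x1 + x2 = 18 and x2 = 0 → (4.5, 0)
  x2 = 6 and 4x1 + x2 = 18 → (3, 6)
  x2 = 6 and x1 = 0 → (0, 6)

Evaluating z = 2x1 - x2 at each vertex:
  (0, 0): z = 0
  (4.5, 0): z = 9
  (3, 6): z = 0
  (0, 6): z = -6

The minimum is at (0, 6) with z = -6.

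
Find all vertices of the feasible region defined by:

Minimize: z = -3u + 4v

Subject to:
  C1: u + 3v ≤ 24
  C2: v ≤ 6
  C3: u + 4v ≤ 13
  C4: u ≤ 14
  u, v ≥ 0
Each vertex is the intersection of two constraint boundaries that also satisfies all remaining constraints:
  u = 0 and v = 0 → (0, 0)
  u + 4v = 13 and v = 0 → (13, 0)
  u + 4v = 13 and u = 0 → (0, 3.25)

Vertices: (0, 0), (13, 0), (0, 3.25)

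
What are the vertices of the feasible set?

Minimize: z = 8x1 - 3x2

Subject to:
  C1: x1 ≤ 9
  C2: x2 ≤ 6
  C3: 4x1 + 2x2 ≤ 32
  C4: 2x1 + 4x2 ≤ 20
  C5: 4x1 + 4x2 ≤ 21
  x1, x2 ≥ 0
Each vertex is the intersection of two constraint boundaries that also satisfies all remaining constraints:
  x1 = 0 and x2 = 0 → (0, 0)
  4x1 + 4x2 = 21 and x2 = 0 → (5.25, 0)
  2x1 + 4x2 = 20 and 4x1 + 4x2 = 21 → (0.5, 4.75)
  2x1 + 4x2 = 20 and x1 = 0 → (0, 5)

Vertices: (0, 0), (5.25, 0), (0.5, 4.75), (0, 5)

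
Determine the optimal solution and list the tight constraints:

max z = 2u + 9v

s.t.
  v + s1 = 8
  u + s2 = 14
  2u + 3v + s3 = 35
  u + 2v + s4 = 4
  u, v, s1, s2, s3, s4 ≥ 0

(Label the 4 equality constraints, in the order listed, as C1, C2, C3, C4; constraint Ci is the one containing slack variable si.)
Optimal: u = 0, v = 2
Slack at optimum:
  C1: slack = 6
  C2: slack = 14
  C3: slack = 29
  C4: slack = 0 (binding)
  u ≥ 0: u = 0 (binding)
  v ≥ 0: v = 2
Binding constraints: C4, u ≥ 0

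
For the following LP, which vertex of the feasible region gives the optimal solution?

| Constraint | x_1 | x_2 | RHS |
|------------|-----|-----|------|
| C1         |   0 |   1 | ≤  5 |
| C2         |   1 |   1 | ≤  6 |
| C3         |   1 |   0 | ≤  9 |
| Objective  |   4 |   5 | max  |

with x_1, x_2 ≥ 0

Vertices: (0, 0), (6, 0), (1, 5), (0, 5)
Evaluating z = 4x_1 + 5x_2 at each vertex:
  (0, 0): z = 0
  (6, 0): z = 24
  (1, 5): z = 29
  (0, 5): z = 25

The largest value is z = 29, attained at (1, 5).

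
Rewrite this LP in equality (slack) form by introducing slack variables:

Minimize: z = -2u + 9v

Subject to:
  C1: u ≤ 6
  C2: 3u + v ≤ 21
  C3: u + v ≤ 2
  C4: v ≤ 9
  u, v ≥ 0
min z = -2u + 9v

s.t.
  u + s1 = 6
  3u + v + s2 = 21
  u + v + s3 = 2
  v + s4 = 9
  u, v, s1, s2, s3, s4 ≥ 0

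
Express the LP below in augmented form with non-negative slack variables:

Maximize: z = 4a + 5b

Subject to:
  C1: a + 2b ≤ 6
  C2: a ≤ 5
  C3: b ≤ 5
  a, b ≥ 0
max z = 4a + 5b

s.t.
  a + 2b + s1 = 6
  a + s2 = 5
  b + s3 = 5
  a, b, s1, s2, s3 ≥ 0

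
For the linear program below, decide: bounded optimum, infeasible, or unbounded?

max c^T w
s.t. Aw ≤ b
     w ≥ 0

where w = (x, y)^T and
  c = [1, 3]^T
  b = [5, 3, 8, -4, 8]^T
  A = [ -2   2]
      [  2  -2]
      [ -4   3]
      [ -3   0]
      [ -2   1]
Feasible point: (2, 1) satisfies every constraint, so the LP is feasible.
Direction d = (1, 1): for each constraint row a, a·d ≤ 0 —
  (-2)(1) + (2)(1) = 0 ≤ 0
  (2)(1) + (-2)(1) = 0 ≤ 0
  (-4)(1) + (3)(1) = -1 ≤ 0
  (-3)(1) + (0)(1) = -3 ≤ 0
  (-2)(1) + (1)(1) = -1 ≤ 0
and d ≥ 0, so (2, 1) + t·d stays feasible for every t ≥ 0. Along this ray z = x + 3y changes by 4 per unit t, so z → +∞.

The LP is unbounded; z can be made arbitrarily large.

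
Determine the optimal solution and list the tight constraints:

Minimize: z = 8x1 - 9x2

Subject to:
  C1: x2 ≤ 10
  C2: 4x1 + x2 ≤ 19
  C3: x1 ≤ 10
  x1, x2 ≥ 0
Optimal: x1 = 0, x2 = 10
Binding: C1, x1 ≥ 0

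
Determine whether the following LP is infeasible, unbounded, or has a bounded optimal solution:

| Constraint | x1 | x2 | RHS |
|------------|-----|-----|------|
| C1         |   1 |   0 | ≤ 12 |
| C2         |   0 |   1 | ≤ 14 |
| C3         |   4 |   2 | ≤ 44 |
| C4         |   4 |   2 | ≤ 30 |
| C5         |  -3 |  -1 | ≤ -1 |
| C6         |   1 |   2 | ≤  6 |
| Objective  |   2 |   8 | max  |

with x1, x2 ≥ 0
The point (0, 3) satisfies every constraint, so the LP is feasible; the constraints give x1 ≤ 12 and x2 ≤ 14, which with x1, x2 ≥ 0 keep the feasible region inside a bounded box. A feasible, bounded LP attains a finite optimum at a vertex.

The LP has an optimal solution: (0, 3) with z = 24.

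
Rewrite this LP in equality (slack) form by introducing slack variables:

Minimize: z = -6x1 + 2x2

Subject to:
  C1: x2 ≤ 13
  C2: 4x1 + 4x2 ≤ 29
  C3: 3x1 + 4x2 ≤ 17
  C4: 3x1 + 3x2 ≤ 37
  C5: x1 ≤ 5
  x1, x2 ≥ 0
min z = -6x1 + 2x2

s.t.
  x2 + s1 = 13
  4x1 + 4x2 + s2 = 29
  3x1 + 4x2 + s3 = 17
  3x1 + 3x2 + s4 = 37
  x1 + s5 = 5
  x1, x2, s1, s2, s3, s4, s5 ≥ 0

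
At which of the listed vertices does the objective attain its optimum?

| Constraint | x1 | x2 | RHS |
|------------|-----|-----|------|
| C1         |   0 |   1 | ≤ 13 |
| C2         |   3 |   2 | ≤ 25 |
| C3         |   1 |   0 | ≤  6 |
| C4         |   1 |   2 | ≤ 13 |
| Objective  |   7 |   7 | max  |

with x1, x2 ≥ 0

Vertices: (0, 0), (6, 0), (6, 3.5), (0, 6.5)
Evaluating z = 7x1 + 7x2 at each vertex:
  (0, 0): z = 0
  (6, 0): z = 42
  (6, 3.5): z = 66.5
  (0, 6.5): z = 45.5

The largest value is z = 66.5, attained at (6, 3.5).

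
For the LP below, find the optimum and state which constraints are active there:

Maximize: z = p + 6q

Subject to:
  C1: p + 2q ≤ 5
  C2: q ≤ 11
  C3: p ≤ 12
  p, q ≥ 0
Optimal: p = 0, q = 2.5
Slack at optimum:
  C1: slack = 0 (binding)
  C2: slack = 8.5
  C3: slack = 12
  p ≥ 0: p = 0 (binding)
  q ≥ 0: q = 2.5
Binding constraints: C1, p ≥ 0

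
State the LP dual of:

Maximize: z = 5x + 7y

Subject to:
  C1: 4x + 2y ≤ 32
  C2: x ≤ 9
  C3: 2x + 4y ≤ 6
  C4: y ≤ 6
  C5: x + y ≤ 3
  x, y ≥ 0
Minimize: z = 32y1 + 9y2 + 6y3 + 6y4 + 3y5

Subject to:
  C1: -4y1 - y2 - 2y3 - y5 ≤ -5
  C2: -2y1 - 4y3 - y4 - y5 ≤ -7
  y1, y2, y3, y4, y5 ≥ 0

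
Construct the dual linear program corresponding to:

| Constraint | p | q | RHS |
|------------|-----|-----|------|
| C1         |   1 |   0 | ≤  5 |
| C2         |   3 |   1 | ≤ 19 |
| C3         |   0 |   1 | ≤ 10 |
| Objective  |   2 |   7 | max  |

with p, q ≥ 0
Minimize: z = 5y1 + 19y2 + 10y3

Subject to:
  C1: -y1 - 3y2 ≤ -2
  C2: -y2 - y3 ≤ -7
  y1, y2, y3 ≥ 0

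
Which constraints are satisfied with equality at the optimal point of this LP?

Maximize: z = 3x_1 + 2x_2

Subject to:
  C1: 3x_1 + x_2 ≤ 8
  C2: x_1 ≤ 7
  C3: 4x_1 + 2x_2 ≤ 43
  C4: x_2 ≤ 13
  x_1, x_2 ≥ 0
Optimal: x_1 = 0, x_2 = 8
Binding: C1, x_1 ≥ 0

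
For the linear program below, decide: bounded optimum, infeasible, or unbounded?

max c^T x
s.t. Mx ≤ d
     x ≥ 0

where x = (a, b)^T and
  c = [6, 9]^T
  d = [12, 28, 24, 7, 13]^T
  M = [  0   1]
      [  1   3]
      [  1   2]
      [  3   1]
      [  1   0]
The point (0, 7) satisfies every constraint, so the LP is feasible; the constraints give a ≤ 13 and b ≤ 12, which with a, b ≥ 0 keep the feasible region inside a bounded box. A feasible, bounded LP attains a finite optimum at a vertex.

Evaluating z = 6a + 9b at each vertex:
  (0, 0): z = 0
  (2.333, 0): z = 14
  (0, 7): z = 63

Feasible with finite optimum z* = 63 at (0, 7).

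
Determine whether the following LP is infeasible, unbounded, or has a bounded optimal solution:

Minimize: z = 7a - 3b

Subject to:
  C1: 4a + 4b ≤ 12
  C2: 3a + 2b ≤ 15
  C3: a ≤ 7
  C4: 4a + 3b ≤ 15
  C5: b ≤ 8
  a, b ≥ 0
The point (0, 3) satisfies every constraint, so the LP is feasible; the constraints give a ≤ 7 and b ≤ 8, which with a, b ≥ 0 keep the feasible region inside a bounded box. A feasible, bounded LP attains a finite optimum at a vertex.

The LP has an optimal solution: (0, 3) with z = -9.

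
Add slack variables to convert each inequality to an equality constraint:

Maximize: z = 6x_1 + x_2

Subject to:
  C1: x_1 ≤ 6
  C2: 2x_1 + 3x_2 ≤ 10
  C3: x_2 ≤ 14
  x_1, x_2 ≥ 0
max z = 6x_1 + x_2

s.t.
  x_1 + s1 = 6
  2x_1 + 3x_2 + s2 = 10
  x_2 + s3 = 14
  x_1, x_2, s1, s2, s3 ≥ 0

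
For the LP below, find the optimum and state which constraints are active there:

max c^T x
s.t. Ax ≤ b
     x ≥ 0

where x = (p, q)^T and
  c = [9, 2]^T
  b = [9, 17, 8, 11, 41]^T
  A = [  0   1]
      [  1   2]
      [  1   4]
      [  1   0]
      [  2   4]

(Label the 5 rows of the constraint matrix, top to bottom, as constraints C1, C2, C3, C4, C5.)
Optimal: p = 8, q = 0
Binding: C3, q ≥ 0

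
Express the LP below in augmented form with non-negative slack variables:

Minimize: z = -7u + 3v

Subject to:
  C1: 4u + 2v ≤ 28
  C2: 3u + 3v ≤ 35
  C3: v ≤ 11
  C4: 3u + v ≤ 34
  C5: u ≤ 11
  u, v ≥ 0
min z = -7u + 3v

s.t.
  4u + 2v + s1 = 28
  3u + 3v + s2 = 35
  v + s3 = 11
  3u + v + s4 = 34
  u + s5 = 11
  u, v, s1, s2, s3, s4, s5 ≥ 0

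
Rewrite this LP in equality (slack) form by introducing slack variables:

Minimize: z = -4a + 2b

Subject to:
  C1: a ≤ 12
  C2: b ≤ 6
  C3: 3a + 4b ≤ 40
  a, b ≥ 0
min z = -4a + 2b

s.t.
  a + s1 = 12
  b + s2 = 6
  3a + 4b + s3 = 40
  a, b, s1, s2, s3 ≥ 0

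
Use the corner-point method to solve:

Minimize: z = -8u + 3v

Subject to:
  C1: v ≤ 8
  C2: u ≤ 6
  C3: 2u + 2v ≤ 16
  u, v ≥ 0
u = 6, v = 0, z = -48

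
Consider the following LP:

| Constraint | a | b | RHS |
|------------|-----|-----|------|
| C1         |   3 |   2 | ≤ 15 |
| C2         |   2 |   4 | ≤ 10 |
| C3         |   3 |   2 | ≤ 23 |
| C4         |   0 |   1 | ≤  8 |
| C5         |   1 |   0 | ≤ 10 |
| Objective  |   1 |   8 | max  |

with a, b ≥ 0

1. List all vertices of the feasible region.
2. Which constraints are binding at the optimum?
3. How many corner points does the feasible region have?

1. (0, 0), (5, 0), (0, 2.5)
2. C2, a ≥ 0
3. 3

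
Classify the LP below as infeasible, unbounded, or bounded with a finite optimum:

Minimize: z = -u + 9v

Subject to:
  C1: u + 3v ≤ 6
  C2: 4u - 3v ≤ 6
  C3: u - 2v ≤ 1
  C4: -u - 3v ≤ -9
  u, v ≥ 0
C1 requires u + 3v ≤ 6, while C4 (-u - 3v ≤ -9) is equivalent to u + 3v ≥ 9. Together they would need 9 ≤ u + 3v ≤ 6, which is impossible since 9 > 6. No point satisfies all constraints.

The feasible region is empty; the LP is infeasible.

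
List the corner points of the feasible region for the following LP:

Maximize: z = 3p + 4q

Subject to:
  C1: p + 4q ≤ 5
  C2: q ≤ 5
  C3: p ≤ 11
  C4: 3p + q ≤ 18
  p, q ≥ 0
Each vertex is the intersection of two constraint boundaries that also satisfies all remaining constraints:
  p = 0 and q = 0 → (0, 0)
  p + 4q = 5 and q = 0 → (5, 0)
  p + 4q = 5 and p = 0 → (0, 1.25)

Vertices: (0, 0), (5, 0), (0, 1.25)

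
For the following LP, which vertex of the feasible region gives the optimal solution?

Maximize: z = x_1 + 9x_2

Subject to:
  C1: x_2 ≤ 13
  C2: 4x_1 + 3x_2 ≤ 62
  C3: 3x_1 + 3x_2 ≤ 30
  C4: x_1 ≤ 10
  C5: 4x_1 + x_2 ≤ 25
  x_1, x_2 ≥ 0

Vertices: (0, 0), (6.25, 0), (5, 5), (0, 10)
Evaluating z = x_1 + 9x_2 at each vertex:
  (0, 0): z = 0
  (6.25, 0): z = 6.25
  (5, 5): z = 50
  (0, 10): z = 90

The largest value is z = 90, attained at (0, 10).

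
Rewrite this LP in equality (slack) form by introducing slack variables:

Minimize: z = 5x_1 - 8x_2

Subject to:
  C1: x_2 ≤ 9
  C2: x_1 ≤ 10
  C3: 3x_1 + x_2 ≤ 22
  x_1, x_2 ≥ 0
min z = 5x_1 - 8x_2

s.t.
  x_2 + s1 = 9
  x_1 + s2 = 10
  3x_1 + x_2 + s3 = 22
  x_1, x_2, s1, s2, s3 ≥ 0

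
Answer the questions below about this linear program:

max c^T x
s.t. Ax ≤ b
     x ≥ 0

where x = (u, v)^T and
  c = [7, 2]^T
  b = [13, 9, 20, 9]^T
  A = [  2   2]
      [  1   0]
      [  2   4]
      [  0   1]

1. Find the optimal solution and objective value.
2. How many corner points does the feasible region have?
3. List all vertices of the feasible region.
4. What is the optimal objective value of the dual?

1. u = 6.5, v = 0, z = 45.5
2. 4
3. (0, 0), (6.5, 0), (3, 3.5), (0, 5)
4. 45.5 (by strong duality, equal to the primal optimum)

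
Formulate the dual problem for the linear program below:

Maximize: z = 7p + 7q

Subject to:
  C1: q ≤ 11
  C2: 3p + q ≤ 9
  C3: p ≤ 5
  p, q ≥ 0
Minimize: z = 11y1 + 9y2 + 5y3

Subject to:
  C1: -3y2 - y3 ≤ -7
  C2: -y1 - y2 ≤ -7
  y1, y2, y3 ≥ 0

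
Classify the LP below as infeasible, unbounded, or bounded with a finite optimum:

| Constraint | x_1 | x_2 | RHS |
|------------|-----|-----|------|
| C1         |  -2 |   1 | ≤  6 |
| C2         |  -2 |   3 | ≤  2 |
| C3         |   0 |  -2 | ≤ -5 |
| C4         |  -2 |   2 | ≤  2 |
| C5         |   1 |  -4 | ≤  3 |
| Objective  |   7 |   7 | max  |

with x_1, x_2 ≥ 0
Feasible point: (4, 3) satisfies every constraint, so the LP is feasible.
Direction d = (3, 2): for each constraint row a, a·d ≤ 0 —
  (-2)(3) + (1)(2) = -4 ≤ 0
  (-2)(3) + (3)(2) = 0 ≤ 0
  (0)(3) + (-2)(2) = -4 ≤ 0
  (-2)(3) + (2)(2) = -2 ≤ 0
  (1)(3) + (-4)(2) = -5 ≤ 0
and d ≥ 0, so (4, 3) + t·d stays feasible for every t ≥ 0. Along this ray z = 7x_1 + 7x_2 changes by 35 per unit t, so z → +∞.

The LP is unbounded; z can be made arbitrarily large.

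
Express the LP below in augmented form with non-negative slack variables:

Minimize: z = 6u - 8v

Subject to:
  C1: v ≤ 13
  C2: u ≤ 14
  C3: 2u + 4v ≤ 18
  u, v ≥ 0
min z = 6u - 8v

s.t.
  v + s1 = 13
  u + s2 = 14
  2u + 4v + s3 = 18
  u, v, s1, s2, s3 ≥ 0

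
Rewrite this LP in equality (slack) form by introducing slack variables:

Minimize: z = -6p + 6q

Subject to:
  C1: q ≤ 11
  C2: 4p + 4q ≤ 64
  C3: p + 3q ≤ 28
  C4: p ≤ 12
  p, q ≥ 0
min z = -6p + 6q

s.t.
  q + s1 = 11
  4p + 4q + s2 = 64
  p + 3q + s3 = 28
  p + s4 = 12
  p, q, s1, s2, s3, s4 ≥ 0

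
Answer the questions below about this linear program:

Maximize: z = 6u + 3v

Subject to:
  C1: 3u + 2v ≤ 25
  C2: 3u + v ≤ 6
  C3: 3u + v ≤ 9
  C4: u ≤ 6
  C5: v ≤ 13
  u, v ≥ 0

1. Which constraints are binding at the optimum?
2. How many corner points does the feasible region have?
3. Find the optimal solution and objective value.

1. C2, u ≥ 0
2. 3
3. u = 0, v = 6, z = 18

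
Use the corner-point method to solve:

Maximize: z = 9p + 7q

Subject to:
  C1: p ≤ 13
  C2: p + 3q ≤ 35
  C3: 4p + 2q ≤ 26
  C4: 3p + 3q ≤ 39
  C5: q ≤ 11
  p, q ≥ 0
Each vertex is the intersection of two constraint boundaries that also satisfies all remaining constraints:
  p = 0 and q = 0 → (0, 0)
  4p + 2q = 26 and q = 0 → (6.5, 0)
  4p + 2q = 26 and q = 11 → (1, 11)
  q = 11 and p = 0 → (0, 11)

Evaluating z = 9p + 7q at each vertex:
  (0, 0): z = 0
  (6.5, 0): z = 58.5
  (1, 11): z = 86
  (0, 11): z = 77

The maximum is at (1, 11) with z = 86.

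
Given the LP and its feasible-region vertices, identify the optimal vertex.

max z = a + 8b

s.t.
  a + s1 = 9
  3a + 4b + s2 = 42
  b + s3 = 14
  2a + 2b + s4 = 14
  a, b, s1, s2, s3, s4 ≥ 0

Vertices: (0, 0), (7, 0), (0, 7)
(0, 7) with z = 56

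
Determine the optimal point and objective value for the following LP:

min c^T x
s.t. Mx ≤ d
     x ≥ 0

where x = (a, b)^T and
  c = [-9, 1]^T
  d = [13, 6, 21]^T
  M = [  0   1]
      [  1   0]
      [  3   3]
Each vertex is the intersection of two constraint boundaries that also satisfies all remaining constraints:
  a = 0 and b = 0 → (0, 0)
  a = 6 and b = 0 → (6, 0)
  a = 6 and 3a + 3b = 21 → (6, 1)
  3a + 3b = 21 and a = 0 → (0, 7)

Evaluating z = -9a + b at each vertex:
  (0, 0): z = 0
  (6, 0): z = -54
  (6, 1): z = -53
  (0, 7): z = 7

The minimum is at (6, 0) with z = -54.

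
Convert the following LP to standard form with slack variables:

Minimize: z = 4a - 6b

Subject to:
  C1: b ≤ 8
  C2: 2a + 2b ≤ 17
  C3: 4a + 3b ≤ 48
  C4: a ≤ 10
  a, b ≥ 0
min z = 4a - 6b

s.t.
  b + s1 = 8
  2a + 2b + s2 = 17
  4a + 3b + s3 = 48
  a + s4 = 10
  a, b, s1, s2, s3, s4 ≥ 0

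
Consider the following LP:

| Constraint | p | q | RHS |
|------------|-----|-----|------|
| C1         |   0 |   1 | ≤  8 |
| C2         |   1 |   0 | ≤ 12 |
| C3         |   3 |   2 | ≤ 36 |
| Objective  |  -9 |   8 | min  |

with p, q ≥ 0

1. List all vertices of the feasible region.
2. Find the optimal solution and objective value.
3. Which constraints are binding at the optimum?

1. (0, 0), (12, 0), (6.667, 8), (0, 8)
2. p = 12, q = 0, z = -108
3. C2, C3, q ≥ 0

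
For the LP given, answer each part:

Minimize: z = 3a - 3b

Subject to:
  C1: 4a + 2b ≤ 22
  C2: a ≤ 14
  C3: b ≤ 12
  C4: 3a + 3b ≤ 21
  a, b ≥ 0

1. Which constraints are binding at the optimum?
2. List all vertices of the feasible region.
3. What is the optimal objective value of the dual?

1. C4, a ≥ 0
2. (0, 0), (5.5, 0), (4, 3), (0, 7)
3. -21 (by strong duality, equal to the primal optimum)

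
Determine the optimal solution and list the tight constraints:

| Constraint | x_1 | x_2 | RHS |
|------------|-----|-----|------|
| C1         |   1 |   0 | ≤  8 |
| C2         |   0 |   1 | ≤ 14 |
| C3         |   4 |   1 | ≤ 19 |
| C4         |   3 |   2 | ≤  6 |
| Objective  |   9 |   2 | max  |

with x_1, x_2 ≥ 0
Optimal: x_1 = 2, x_2 = 0
Slack at optimum:
  C1: slack = 6
  C2: slack = 14
  C3: slack = 11
  C4: slack = 0 (binding)
  x_1 ≥ 0: x_1 = 2
  x_2 ≥ 0: x_2 = 0 (binding)
Binding constraints: C4, x_2 ≥ 0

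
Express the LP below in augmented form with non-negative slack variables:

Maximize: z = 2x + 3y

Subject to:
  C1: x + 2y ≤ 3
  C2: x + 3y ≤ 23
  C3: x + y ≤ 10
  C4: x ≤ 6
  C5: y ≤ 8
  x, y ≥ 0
max z = 2x + 3y

s.t.
  x + 2y + s1 = 3
  x + 3y + s2 = 23
  x + y + s3 = 10
  x + s4 = 6
  y + s5 = 8
  x, y, s1, s2, s3, s4, s5 ≥ 0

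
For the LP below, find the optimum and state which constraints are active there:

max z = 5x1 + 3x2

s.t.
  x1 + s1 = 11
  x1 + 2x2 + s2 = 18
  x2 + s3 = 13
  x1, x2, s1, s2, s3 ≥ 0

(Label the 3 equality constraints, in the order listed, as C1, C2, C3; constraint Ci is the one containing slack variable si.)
Optimal: x1 = 11, x2 = 3.5
Slack at optimum:
  C1: slack = 0 (binding)
  C2: slack = 0 (binding)
  C3: slack = 9.5
  x1 ≥ 0: x1 = 11
  x2 ≥ 0: x2 = 3.5
Binding constraints: C1, C2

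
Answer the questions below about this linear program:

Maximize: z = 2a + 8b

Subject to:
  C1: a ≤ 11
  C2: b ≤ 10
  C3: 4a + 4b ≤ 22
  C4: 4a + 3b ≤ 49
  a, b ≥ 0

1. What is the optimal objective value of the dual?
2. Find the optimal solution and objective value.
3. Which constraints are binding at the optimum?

1. 44 (by strong duality, equal to the primal optimum)
2. a = 0, b = 5.5, z = 44
3. C3, a ≥ 0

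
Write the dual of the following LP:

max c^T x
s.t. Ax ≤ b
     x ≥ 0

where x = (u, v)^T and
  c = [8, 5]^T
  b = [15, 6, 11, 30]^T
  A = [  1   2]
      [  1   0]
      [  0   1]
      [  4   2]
Minimize: z = 15y1 + 6y2 + 11y3 + 30y4

Subject to:
  C1: -y1 - y2 - 4y4 ≤ -8
  C2: -2y1 - y3 - 2y4 ≤ -5
  y1, y2, y3, y4 ≥ 0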